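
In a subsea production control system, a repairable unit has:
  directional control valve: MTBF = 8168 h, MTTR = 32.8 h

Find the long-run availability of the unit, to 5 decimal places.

A(directional control valve) = MTBF/(MTBF+MTTR) = 8168/(8168+32.8) = 0.99600

0.99600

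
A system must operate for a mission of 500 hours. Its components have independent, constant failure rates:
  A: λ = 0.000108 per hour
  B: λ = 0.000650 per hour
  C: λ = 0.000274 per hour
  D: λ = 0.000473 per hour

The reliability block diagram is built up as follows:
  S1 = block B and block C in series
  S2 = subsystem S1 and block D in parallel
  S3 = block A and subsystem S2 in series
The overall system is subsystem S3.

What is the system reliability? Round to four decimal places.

0.8736

R(A) = exp(−0.000108 × 500) = 0.947432
R(B) = exp(−0.000650 × 500) = 0.722527
R(C) = exp(−0.000274 × 500) = 0.871970
R(D) = exp(−0.000473 × 500) = 0.789386
Series (B and C): 0.722527 × 0.871970 = 0.630022
Parallel ([0.630022] and D): 1 − (1 − 0.630022)(1 − 0.789386) = 0.922077
Series (A and [0.922077]): 0.947432 × 0.922077 = 0.8736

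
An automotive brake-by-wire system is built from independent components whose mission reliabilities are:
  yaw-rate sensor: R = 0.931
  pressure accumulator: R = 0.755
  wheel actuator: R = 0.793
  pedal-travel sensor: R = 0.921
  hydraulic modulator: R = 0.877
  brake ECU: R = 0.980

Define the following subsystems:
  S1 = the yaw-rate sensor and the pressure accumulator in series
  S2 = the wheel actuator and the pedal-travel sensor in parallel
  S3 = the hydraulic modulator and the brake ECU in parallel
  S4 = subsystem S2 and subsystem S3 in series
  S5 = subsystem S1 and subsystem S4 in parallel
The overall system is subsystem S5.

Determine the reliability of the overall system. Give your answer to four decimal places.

Series (yaw-rate sensor and pressure accumulator): 0.931000 × 0.755000 = 0.702905
Parallel (wheel actuator and pedal-travel sensor): 1 − (1 − 0.793000)(1 − 0.921000) = 0.983647
Parallel (hydraulic modulator and brake ECU): 1 − (1 − 0.877000)(1 − 0.980000) = 0.997540
Series ([0.983647] and [0.997540]): 0.983647 × 0.997540 = 0.981227
Parallel ([0.702905] and [0.981227]): 1 − (1 − 0.702905)(1 − 0.981227) = 0.9944

0.9944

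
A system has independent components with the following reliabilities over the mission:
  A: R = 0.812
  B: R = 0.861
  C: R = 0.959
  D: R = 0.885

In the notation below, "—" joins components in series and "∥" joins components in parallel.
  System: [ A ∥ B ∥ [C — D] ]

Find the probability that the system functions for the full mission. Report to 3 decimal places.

0.996

Series (C and D): 0.95900 × 0.88500 = 0.84872
Parallel (A, B, and [0.84872]): 1 − (1 − 0.81200)(1 − 0.86100)(1 − 0.84872) = 0.996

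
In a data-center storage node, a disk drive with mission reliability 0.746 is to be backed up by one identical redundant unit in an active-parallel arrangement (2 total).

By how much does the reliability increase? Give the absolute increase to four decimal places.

0.1895

R_before = 0.746
R_after = 1 − (1 − 0.746)^2 = 0.9355
ΔR = 0.9355 − 0.746 = 0.1895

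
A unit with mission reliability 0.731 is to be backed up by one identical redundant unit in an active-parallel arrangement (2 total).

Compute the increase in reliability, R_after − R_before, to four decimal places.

0.1966

R_before = 0.731
R_after = 1 − (1 − 0.731)^2 = 0.9276
ΔR = 0.9276 − 0.731 = 0.1966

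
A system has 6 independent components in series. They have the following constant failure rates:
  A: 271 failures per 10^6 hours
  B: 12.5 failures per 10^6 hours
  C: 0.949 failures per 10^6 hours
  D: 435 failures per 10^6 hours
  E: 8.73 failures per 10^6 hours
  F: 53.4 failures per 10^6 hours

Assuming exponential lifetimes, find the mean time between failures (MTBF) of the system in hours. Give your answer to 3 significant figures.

Series of exponential components: λ_sys = Σ λ_i
λ_sys = 0.000271 + 0.0000125 + 0.000000949 + 0.000435 + 0.00000873 + 0.0000534 = 7.8158e-04 /h
MTBF = 1 / λ_sys = 1280 h

1280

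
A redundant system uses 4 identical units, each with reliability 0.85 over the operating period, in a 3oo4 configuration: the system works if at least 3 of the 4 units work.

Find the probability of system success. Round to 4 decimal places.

0.8905

R = Σ_{i=3}^{4} C(4,i) p^i (1−p)^{4−i} with p = 0.85
C(4,3)·0.85^3·0.15^1 = 0.368475
C(4,4)·0.85^4·0.15^0 = 0.522006
Sum = 0.8905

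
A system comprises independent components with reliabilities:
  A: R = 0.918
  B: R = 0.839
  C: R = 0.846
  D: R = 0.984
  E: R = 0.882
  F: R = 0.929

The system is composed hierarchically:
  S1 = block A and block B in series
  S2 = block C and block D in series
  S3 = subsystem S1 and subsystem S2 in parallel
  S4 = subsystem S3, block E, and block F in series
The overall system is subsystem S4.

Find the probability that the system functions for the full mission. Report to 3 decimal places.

Series (A and B): 0.91800 × 0.83900 = 0.77020
Series (C and D): 0.84600 × 0.98400 = 0.83246
Parallel ([0.77020] and [0.83246]): 1 − (1 − 0.77020)(1 − 0.83246) = 0.96150
Series ([0.96150], E, and F): 0.96150 × 0.88200 × 0.92900 = 0.788

0.788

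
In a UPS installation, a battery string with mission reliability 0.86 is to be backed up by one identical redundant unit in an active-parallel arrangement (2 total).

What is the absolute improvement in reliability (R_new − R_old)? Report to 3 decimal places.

R_before = 0.86
R_after = 1 − (1 − 0.86)^2 = 0.980
ΔR = 0.980 − 0.86 = 0.120

0.120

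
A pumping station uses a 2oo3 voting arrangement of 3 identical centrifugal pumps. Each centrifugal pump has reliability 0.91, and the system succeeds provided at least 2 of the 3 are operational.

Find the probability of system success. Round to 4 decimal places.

R = Σ_{i=2}^{3} C(3,i) p^i (1−p)^{3−i} with p = 0.91
C(3,2)·0.91^2·0.09^1 = 0.223587
C(3,3)·0.91^3·0.09^0 = 0.753571
Sum = 0.9772

0.9772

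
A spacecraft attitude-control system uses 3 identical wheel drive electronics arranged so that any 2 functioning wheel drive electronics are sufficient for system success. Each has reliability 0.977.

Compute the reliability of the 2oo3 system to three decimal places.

R = Σ_{i=2}^{3} C(3,i) p^i (1−p)^{3−i} with p = 0.977
C(3,2)·0.977^2·0.023^1 = 0.06586
C(3,3)·0.977^3·0.023^0 = 0.93257
Sum = 0.998

0.998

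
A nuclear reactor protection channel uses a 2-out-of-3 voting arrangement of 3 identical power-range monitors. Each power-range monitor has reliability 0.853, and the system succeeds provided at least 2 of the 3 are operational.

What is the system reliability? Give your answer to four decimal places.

R = Σ_{i=2}^{3} C(3,i) p^i (1−p)^{3−i} with p = 0.853
C(3,2)·0.853^2·0.147^1 = 0.320876
C(3,3)·0.853^3·0.147^0 = 0.620650
Sum = 0.9415

0.9415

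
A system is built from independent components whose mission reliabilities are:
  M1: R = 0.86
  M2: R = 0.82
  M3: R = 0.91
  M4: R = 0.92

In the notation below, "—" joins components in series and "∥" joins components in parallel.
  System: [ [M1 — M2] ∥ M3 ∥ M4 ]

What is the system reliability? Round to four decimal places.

Series (M1 and M2): 0.860000 × 0.820000 = 0.705200
Parallel ([0.705200], M3, and M4): 1 − (1 − 0.705200)(1 − 0.910000)(1 − 0.920000) = 0.9979

0.9979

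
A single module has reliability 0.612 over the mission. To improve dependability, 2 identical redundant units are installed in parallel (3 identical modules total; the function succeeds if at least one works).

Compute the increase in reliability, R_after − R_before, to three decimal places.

0.330

R_before = 0.612
R_after = 1 − (1 − 0.612)^3 = 0.942
ΔR = 0.942 − 0.612 = 0.330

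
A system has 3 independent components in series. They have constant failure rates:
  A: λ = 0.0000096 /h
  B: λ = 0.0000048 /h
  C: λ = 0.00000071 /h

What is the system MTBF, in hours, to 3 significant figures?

Series of exponential components: λ_sys = Σ λ_i
λ_sys = 0.0000096 + 0.0000048 + 0.00000071 = 1.5110e-05 /h
MTBF = 1 / λ_sys = 66200 h

66200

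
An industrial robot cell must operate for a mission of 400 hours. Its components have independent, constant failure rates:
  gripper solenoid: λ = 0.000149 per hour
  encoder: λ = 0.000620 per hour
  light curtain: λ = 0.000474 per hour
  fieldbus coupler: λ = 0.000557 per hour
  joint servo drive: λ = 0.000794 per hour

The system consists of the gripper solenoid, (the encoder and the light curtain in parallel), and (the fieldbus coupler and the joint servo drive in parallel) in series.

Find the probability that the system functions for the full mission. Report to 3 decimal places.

R(gripper solenoid) = exp(−0.000149 × 400) = 0.94214
R(encoder) = exp(−0.000620 × 400) = 0.78036
R(light curtain) = exp(−0.000474 × 400) = 0.82729
R(fieldbus coupler) = exp(−0.000557 × 400) = 0.80027
R(joint servo drive) = exp(−0.000794 × 400) = 0.72789
Parallel (encoder and light curtain): 1 − (1 − 0.78036)(1 − 0.82729) = 0.96207
Parallel (fieldbus coupler and joint servo drive): 1 − (1 − 0.80027)(1 − 0.72789) = 0.94565
Series (gripper solenoid, [0.96207], and [0.94565]): 0.94214 × 0.96207 × 0.94565 = 0.857

0.857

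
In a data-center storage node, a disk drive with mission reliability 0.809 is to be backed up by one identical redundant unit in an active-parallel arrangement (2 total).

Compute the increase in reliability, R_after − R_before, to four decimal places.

0.1545

R_before = 0.809
R_after = 1 − (1 − 0.809)^2 = 0.9635
ΔR = 0.9635 − 0.809 = 0.1545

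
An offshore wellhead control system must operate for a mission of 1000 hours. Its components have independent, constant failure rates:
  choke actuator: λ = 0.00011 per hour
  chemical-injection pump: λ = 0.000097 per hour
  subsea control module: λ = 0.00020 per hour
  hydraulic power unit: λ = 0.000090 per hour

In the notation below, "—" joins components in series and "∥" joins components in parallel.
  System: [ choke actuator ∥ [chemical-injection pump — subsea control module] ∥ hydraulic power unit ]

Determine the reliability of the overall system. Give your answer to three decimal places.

R(choke actuator) = exp(−0.00011 × 1000) = 0.89583
R(chemical-injection pump) = exp(−0.000097 × 1000) = 0.90756
R(subsea control module) = exp(−0.00020 × 1000) = 0.81873
R(hydraulic power unit) = exp(−0.000090 × 1000) = 0.91393
Series (chemical-injection pump and subsea control module): 0.90756 × 0.81873 = 0.74305
Parallel (choke actuator, [0.74305], and hydraulic power unit): 1 − (1 − 0.89583)(1 − 0.74305)(1 − 0.91393) = 0.998

0.998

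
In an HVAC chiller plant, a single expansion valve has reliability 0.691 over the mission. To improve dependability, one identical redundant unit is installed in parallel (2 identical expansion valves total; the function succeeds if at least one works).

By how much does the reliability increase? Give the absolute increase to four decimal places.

0.2135

R_before = 0.691
R_after = 1 − (1 − 0.691)^2 = 0.9045
ΔR = 0.9045 − 0.691 = 0.2135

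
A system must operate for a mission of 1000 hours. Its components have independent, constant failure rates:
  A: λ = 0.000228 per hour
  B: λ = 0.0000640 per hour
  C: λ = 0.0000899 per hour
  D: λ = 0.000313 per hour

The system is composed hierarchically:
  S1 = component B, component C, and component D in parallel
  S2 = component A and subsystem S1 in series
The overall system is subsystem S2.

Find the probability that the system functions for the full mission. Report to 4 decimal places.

0.7950

R(A) = exp(−0.000228 × 1000) = 0.796124
R(B) = exp(−0.0000640 × 1000) = 0.938005
R(C) = exp(−0.0000899 × 1000) = 0.914023
R(D) = exp(−0.000313 × 1000) = 0.731250
Parallel (B, C, and D): 1 − (1 − 0.938005)(1 − 0.914023)(1 − 0.731250) = 0.998568
Series (A and [0.998568]): 0.796124 × 0.998568 = 0.7950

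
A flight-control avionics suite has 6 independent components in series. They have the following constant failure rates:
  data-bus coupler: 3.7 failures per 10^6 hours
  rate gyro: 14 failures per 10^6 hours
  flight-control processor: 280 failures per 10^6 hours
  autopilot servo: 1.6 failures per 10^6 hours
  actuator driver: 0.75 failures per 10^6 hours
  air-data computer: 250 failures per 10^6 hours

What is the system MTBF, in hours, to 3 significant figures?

Series of exponential components: λ_sys = Σ λ_i
λ_sys = 0.0000037 + 0.000014 + 0.00028 + 0.0000016 + 0.00000075 + 0.00025 = 5.5005e-04 /h
MTBF = 1 / λ_sys = 1820 h

1820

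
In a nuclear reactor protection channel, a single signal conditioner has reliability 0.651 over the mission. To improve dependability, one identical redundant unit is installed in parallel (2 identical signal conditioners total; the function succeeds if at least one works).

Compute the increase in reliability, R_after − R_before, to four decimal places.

0.2272

R_before = 0.651
R_after = 1 − (1 − 0.651)^2 = 0.8782
ΔR = 0.8782 − 0.651 = 0.2272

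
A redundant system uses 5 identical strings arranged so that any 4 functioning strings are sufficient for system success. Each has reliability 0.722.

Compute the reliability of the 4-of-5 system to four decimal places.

R = Σ_{i=4}^{5} C(5,i) p^i (1−p)^{5−i} with p = 0.722
C(5,4)·0.722^4·0.278^1 = 0.377714
C(5,5)·0.722^5·0.278^0 = 0.196194
Sum = 0.5739

0.5739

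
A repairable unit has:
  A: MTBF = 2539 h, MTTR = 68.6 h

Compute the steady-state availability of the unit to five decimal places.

0.97369

A(A) = MTBF/(MTBF+MTTR) = 2539/(2539+68.6) = 0.97369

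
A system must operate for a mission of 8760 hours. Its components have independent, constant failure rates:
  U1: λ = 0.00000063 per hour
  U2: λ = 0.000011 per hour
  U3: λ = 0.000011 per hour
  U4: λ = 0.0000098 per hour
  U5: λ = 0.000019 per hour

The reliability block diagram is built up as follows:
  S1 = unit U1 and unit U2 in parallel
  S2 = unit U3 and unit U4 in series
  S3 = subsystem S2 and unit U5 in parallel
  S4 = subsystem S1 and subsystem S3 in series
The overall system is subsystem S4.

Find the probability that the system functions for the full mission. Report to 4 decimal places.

0.9740

R(U1) = exp(−0.00000063 × 8760) = 0.994496
R(U2) = exp(−0.000011 × 8760) = 0.908137
R(U3) = exp(−0.000011 × 8760) = 0.908137
R(U4) = exp(−0.0000098 × 8760) = 0.917734
R(U5) = exp(−0.000019 × 8760) = 0.846674
Parallel (U1 and U2): 1 − (1 − 0.994496)(1 − 0.908137) = 0.999494
Series (U3 and U4): 0.908137 × 0.917734 = 0.833428
Parallel ([0.833428] and U5): 1 − (1 − 0.833428)(1 − 0.846674) = 0.974460
Series ([0.999494] and [0.974460]): 0.999494 × 0.974460 = 0.9740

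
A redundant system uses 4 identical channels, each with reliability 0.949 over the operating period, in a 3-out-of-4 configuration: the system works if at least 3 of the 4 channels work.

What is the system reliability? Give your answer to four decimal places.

R = Σ_{i=3}^{4} C(4,i) p^i (1−p)^{4−i} with p = 0.949
C(4,3)·0.949^3·0.051^1 = 0.174353
C(4,4)·0.949^4·0.051^0 = 0.811082
Sum = 0.9854

0.9854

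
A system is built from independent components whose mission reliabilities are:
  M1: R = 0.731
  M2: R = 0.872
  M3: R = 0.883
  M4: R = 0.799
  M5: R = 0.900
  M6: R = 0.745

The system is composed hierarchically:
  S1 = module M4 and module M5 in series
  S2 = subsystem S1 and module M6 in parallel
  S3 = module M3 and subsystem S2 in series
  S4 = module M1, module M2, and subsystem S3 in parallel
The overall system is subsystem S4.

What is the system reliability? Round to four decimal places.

0.9938

Series (M4 and M5): 0.799000 × 0.900000 = 0.719100
Parallel ([0.719100] and M6): 1 − (1 − 0.719100)(1 − 0.745000) = 0.928371
Series (M3 and [0.928371]): 0.883000 × 0.928371 = 0.819752
Parallel (M1, M2, and [0.819752]): 1 − (1 − 0.731000)(1 − 0.872000)(1 − 0.819752) = 0.9938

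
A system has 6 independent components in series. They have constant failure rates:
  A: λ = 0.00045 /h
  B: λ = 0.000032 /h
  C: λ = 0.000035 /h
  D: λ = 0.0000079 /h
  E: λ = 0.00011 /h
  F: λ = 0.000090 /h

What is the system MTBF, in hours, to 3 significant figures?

Series of exponential components: λ_sys = Σ λ_i
λ_sys = 0.00045 + 0.000032 + 0.000035 + 0.0000079 + 0.00011 + 0.000090 = 7.2490e-04 /h
MTBF = 1 / λ_sys = 1380 h

1380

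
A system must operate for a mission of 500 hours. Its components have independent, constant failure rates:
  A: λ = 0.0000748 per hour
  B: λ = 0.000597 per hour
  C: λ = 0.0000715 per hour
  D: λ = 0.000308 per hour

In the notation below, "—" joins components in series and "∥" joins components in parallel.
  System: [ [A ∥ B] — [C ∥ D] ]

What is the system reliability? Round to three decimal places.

R(A) = exp(−0.0000748 × 500) = 0.96329
R(B) = exp(−0.000597 × 500) = 0.74193
R(C) = exp(−0.0000715 × 500) = 0.96488
R(D) = exp(−0.000308 × 500) = 0.85727
Parallel (A and B): 1 − (1 − 0.96329)(1 − 0.74193) = 0.99053
Parallel (C and D): 1 − (1 − 0.96488)(1 − 0.85727) = 0.99499
Series ([0.99053] and [0.99499]): 0.99053 × 0.99499 = 0.986

0.986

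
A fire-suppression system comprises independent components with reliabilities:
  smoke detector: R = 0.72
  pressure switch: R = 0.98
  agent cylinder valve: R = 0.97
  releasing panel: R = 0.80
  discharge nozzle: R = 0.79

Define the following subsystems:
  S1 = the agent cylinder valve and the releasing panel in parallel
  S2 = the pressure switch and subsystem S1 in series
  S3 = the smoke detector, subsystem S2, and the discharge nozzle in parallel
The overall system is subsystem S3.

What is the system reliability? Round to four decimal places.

0.9985

Parallel (agent cylinder valve and releasing panel): 1 − (1 − 0.970000)(1 − 0.800000) = 0.994000
Series (pressure switch and [0.994000]): 0.980000 × 0.994000 = 0.974120
Parallel (smoke detector, [0.974120], and discharge nozzle): 1 − (1 − 0.720000)(1 − 0.974120)(1 − 0.790000) = 0.9985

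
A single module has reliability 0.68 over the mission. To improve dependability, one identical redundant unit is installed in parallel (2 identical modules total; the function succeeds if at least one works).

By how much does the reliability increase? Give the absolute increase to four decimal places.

0.2176

R_before = 0.68
R_after = 1 − (1 − 0.68)^2 = 0.8976
ΔR = 0.8976 − 0.68 = 0.2176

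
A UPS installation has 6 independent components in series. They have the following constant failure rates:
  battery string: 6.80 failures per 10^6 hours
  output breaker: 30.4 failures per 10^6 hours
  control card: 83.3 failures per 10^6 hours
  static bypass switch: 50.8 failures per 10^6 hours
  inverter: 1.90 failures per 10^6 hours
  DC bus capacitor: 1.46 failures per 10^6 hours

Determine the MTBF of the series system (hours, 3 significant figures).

Series of exponential components: λ_sys = Σ λ_i
λ_sys = 0.00000680 + 0.0000304 + 0.0000833 + 0.0000508 + 0.00000190 + 0.00000146 = 1.7466e-04 /h
MTBF = 1 / λ_sys = 5730 h

5730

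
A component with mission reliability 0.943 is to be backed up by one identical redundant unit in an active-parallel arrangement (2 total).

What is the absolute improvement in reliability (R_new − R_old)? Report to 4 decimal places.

R_before = 0.943
R_after = 1 − (1 − 0.943)^2 = 0.9968
ΔR = 0.9968 − 0.943 = 0.0538

0.0538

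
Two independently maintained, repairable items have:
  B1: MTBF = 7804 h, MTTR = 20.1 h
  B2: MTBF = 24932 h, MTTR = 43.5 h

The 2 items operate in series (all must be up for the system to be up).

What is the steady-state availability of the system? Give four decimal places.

0.9957

A(B1) = MTBF/(MTBF+MTTR) = 7804/(7804+20.1) = 0.997431
A(B2) = MTBF/(MTBF+MTTR) = 24932/(24932+43.5) = 0.998258
Series availability: 0.997431 × 0.998258 = 0.9957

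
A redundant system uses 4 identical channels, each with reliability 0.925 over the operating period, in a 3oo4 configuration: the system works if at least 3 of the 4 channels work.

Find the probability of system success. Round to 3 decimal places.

R = Σ_{i=3}^{4} C(4,i) p^i (1−p)^{4−i} with p = 0.925
C(4,3)·0.925^3·0.075^1 = 0.23744
C(4,4)·0.925^4·0.075^0 = 0.73209
Sum = 0.970

0.970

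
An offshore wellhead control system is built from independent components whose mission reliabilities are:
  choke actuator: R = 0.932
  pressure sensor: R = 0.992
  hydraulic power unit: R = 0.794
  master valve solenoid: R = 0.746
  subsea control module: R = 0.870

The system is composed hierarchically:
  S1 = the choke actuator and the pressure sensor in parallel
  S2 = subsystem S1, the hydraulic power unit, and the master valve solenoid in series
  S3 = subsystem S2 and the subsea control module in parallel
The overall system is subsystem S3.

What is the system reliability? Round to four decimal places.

Parallel (choke actuator and pressure sensor): 1 − (1 − 0.932000)(1 − 0.992000) = 0.999456
Series ([0.999456], hydraulic power unit, and master valve solenoid): 0.999456 × 0.794000 × 0.746000 = 0.592002
Parallel ([0.592002] and subsea control module): 1 − (1 − 0.592002)(1 − 0.870000) = 0.9470

0.9470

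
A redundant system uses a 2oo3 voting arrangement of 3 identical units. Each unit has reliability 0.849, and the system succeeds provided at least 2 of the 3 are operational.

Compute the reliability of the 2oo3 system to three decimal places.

0.938

R = Σ_{i=2}^{3} C(3,i) p^i (1−p)^{3−i} with p = 0.849
C(3,2)·0.849^2·0.151^1 = 0.32652
C(3,3)·0.849^3·0.151^0 = 0.61196
Sum = 0.938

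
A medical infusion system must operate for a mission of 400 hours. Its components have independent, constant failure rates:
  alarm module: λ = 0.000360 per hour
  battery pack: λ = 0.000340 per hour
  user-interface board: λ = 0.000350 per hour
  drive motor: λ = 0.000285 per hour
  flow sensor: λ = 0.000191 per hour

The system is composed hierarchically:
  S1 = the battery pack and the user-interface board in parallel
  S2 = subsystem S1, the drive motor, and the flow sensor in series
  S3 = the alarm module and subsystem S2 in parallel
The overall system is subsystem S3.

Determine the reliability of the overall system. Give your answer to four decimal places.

R(alarm module) = exp(−0.000360 × 400) = 0.865888
R(battery pack) = exp(−0.000340 × 400) = 0.872843
R(user-interface board) = exp(−0.000350 × 400) = 0.869358
R(drive motor) = exp(−0.000285 × 400) = 0.892258
R(flow sensor) = exp(−0.000191 × 400) = 0.926446
Parallel (battery pack and user-interface board): 1 − (1 − 0.872843)(1 − 0.869358) = 0.983388
Series ([0.983388], drive motor, and flow sensor): 0.983388 × 0.892258 × 0.926446 = 0.812897
Parallel (alarm module and [0.812897]): 1 − (1 − 0.865888)(1 − 0.812897) = 0.9749

0.9749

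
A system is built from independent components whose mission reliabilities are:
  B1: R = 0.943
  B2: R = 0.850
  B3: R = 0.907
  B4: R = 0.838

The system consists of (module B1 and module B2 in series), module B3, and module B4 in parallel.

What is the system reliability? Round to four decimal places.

0.9970

Series (B1 and B2): 0.943000 × 0.850000 = 0.801550
Parallel ([0.801550], B3, and B4): 1 − (1 − 0.801550)(1 − 0.907000)(1 − 0.838000) = 0.9970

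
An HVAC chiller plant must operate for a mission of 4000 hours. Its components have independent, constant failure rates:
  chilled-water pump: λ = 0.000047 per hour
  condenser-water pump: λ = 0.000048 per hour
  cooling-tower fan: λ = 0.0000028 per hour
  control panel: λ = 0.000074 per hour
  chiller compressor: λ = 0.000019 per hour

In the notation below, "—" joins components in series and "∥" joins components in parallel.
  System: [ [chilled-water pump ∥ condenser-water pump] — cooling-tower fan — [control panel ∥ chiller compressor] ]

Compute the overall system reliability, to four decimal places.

0.9413

R(chilled-water pump) = exp(−0.000047 × 4000) = 0.828615
R(condenser-water pump) = exp(−0.000048 × 4000) = 0.825307
R(cooling-tower fan) = exp(−0.0000028 × 4000) = 0.988862
R(control panel) = exp(−0.000074 × 4000) = 0.743787
R(chiller compressor) = exp(−0.000019 × 4000) = 0.926816
Parallel (chilled-water pump and condenser-water pump): 1 − (1 − 0.828615)(1 − 0.825307) = 0.970060
Parallel (control panel and chiller compressor): 1 − (1 − 0.743787)(1 − 0.926816) = 0.981249
Series ([0.970060], cooling-tower fan, and [0.981249]): 0.970060 × 0.988862 × 0.981249 = 0.9413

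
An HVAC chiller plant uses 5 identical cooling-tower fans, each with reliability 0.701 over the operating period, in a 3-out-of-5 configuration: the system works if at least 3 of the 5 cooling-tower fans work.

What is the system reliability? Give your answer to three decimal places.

R = Σ_{i=3}^{5} C(5,i) p^i (1−p)^{5−i} with p = 0.701
C(5,3)·0.701^3·0.299^2 = 0.30796
C(5,4)·0.701^4·0.299^1 = 0.36101
C(5,5)·0.701^5·0.299^0 = 0.16927
Sum = 0.838

0.838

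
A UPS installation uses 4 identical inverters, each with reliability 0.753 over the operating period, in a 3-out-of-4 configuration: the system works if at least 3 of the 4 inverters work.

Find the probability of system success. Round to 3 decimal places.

0.743

R = Σ_{i=3}^{4} C(4,i) p^i (1−p)^{4−i} with p = 0.753
C(4,3)·0.753^3·0.247^1 = 0.42183
C(4,4)·0.753^4·0.247^0 = 0.32150
Sum = 0.743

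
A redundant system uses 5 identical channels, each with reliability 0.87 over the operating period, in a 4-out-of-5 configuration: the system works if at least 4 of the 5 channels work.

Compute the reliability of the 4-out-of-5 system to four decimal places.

R = Σ_{i=4}^{5} C(5,i) p^i (1−p)^{5−i} with p = 0.87
C(5,4)·0.87^4·0.13^1 = 0.372383
C(5,5)·0.87^5·0.13^0 = 0.498421
Sum = 0.8708

0.8708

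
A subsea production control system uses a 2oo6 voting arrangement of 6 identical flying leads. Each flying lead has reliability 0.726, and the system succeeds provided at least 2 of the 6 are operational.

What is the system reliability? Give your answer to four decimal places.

R = Σ_{i=2}^{6} C(6,i) p^i (1−p)^{6−i} with p = 0.726
C(6,2)·0.726^2·0.274^4 = 0.044562
C(6,3)·0.726^3·0.274^3 = 0.157431
C(6,4)·0.726^4·0.274^2 = 0.312852
C(6,5)·0.726^5·0.274^1 = 0.331577
C(6,6)·0.726^6·0.274^0 = 0.146427
Sum = 0.9928

0.9928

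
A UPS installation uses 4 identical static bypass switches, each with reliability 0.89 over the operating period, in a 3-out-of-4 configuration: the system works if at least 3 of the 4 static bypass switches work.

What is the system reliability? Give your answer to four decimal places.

0.9376

R = Σ_{i=3}^{4} C(4,i) p^i (1−p)^{4−i} with p = 0.89
C(4,3)·0.89^3·0.11^1 = 0.310186
C(4,4)·0.89^4·0.11^0 = 0.627422
Sum = 0.9376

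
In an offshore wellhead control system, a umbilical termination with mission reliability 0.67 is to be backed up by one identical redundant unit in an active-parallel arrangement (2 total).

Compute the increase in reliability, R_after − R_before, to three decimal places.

0.221

R_before = 0.67
R_after = 1 − (1 − 0.67)^2 = 0.891
ΔR = 0.891 − 0.67 = 0.221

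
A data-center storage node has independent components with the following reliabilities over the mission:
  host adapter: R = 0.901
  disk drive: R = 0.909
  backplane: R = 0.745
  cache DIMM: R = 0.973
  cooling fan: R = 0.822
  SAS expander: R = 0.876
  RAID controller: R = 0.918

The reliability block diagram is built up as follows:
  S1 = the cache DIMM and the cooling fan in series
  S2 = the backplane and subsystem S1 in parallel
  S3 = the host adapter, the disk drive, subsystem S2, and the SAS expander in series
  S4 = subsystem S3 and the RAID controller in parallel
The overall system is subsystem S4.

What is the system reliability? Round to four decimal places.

0.9738

Series (cache DIMM and cooling fan): 0.973000 × 0.822000 = 0.799806
Parallel (backplane and [0.799806]): 1 − (1 − 0.745000)(1 − 0.799806) = 0.948951
Series (host adapter, disk drive, [0.948951], and SAS expander): 0.901000 × 0.909000 × 0.948951 × 0.876000 = 0.680827
Parallel ([0.680827] and RAID controller): 1 − (1 − 0.680827)(1 − 0.918000) = 0.9738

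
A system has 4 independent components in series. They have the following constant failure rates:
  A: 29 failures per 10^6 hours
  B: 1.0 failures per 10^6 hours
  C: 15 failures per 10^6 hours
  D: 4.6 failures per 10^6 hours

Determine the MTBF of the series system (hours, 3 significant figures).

Series of exponential components: λ_sys = Σ λ_i
λ_sys = 0.000029 + 0.0000010 + 0.000015 + 0.0000046 = 4.9600e-05 /h
MTBF = 1 / λ_sys = 20200 h

20200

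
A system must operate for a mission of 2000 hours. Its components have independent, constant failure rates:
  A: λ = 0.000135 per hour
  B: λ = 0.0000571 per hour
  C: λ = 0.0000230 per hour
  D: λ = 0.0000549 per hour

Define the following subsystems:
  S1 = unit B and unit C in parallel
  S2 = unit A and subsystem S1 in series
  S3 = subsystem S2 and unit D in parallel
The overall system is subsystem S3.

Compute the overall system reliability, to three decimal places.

0.975

R(A) = exp(−0.000135 × 2000) = 0.76338
R(B) = exp(−0.0000571 × 2000) = 0.89208
R(C) = exp(−0.0000230 × 2000) = 0.95504
R(D) = exp(−0.0000549 × 2000) = 0.89601
Parallel (B and C): 1 − (1 − 0.89208)(1 − 0.95504) = 0.99515
Series (A and [0.99515]): 0.76338 × 0.99515 = 0.75968
Parallel ([0.75968] and D): 1 − (1 − 0.75968)(1 − 0.89601) = 0.975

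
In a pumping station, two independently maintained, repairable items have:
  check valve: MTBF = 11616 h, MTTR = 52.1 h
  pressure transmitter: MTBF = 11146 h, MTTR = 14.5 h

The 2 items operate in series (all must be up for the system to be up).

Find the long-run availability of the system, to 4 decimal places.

A(check valve) = MTBF/(MTBF+MTTR) = 11616/(11616+52.1) = 0.995535
A(pressure transmitter) = MTBF/(MTBF+MTTR) = 11146/(11146+14.5) = 0.998701
Series availability: 0.995535 × 0.998701 = 0.9942

0.9942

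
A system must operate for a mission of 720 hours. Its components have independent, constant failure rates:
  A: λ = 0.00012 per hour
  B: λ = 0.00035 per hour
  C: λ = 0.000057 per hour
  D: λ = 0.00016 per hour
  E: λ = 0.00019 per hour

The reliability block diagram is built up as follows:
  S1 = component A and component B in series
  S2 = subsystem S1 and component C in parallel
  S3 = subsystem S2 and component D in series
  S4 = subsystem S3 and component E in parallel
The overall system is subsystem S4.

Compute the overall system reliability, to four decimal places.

R(A) = exp(−0.00012 × 720) = 0.917227
R(B) = exp(−0.00035 × 720) = 0.777245
R(C) = exp(−0.000057 × 720) = 0.959791
R(D) = exp(−0.00016 × 720) = 0.891188
R(E) = exp(−0.00019 × 720) = 0.872145
Series (A and B): 0.917227 × 0.777245 = 0.712910
Parallel ([0.712910] and C): 1 − (1 − 0.712910)(1 − 0.959791) = 0.988456
Series ([0.988456] and D): 0.988456 × 0.891188 = 0.880900
Parallel ([0.880900] and E): 1 − (1 − 0.880900)(1 − 0.872145) = 0.9848

0.9848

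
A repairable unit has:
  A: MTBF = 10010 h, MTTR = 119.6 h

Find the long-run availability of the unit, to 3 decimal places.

0.988

A(A) = MTBF/(MTBF+MTTR) = 10010/(10010+119.6) = 0.988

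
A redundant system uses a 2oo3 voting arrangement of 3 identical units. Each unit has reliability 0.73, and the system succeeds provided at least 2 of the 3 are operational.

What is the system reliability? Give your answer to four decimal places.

R = Σ_{i=2}^{3} C(3,i) p^i (1−p)^{3−i} with p = 0.73
C(3,2)·0.73^2·0.27^1 = 0.431649
C(3,3)·0.73^3·0.27^0 = 0.389017
Sum = 0.8207

0.8207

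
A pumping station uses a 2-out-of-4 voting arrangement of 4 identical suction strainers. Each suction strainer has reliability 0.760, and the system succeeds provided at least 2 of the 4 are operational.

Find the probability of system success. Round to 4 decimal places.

R = Σ_{i=2}^{4} C(4,i) p^i (1−p)^{4−i} with p = 0.760
C(4,2)·0.760^2·0.240^2 = 0.199619
C(4,3)·0.760^3·0.240^1 = 0.421417
C(4,4)·0.760^4·0.240^0 = 0.333622
Sum = 0.9547

0.9547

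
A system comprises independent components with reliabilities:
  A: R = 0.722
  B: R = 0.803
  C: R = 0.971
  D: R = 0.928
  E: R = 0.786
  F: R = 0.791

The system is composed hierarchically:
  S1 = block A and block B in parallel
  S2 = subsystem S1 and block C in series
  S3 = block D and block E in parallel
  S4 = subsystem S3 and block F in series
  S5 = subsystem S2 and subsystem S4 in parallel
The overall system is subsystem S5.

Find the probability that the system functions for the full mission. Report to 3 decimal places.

0.982

Parallel (A and B): 1 − (1 − 0.72200)(1 − 0.80300) = 0.94523
Series ([0.94523] and C): 0.94523 × 0.97100 = 0.91782
Parallel (D and E): 1 − (1 − 0.92800)(1 − 0.78600) = 0.98459
Series ([0.98459] and F): 0.98459 × 0.79100 = 0.77881
Parallel ([0.91782] and [0.77881]): 1 − (1 − 0.91782)(1 − 0.77881) = 0.982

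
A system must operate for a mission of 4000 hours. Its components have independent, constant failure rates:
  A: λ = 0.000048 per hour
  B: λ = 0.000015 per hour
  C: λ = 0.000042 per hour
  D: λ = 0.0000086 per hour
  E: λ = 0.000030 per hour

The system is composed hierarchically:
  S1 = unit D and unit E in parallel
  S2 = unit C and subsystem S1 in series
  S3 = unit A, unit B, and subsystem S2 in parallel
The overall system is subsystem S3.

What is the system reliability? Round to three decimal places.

R(A) = exp(−0.000048 × 4000) = 0.82531
R(B) = exp(−0.000015 × 4000) = 0.94176
R(C) = exp(−0.000042 × 4000) = 0.84535
R(D) = exp(−0.0000086 × 4000) = 0.96618
R(E) = exp(−0.000030 × 4000) = 0.88692
Parallel (D and E): 1 − (1 − 0.96618)(1 − 0.88692) = 0.99618
Series (C and [0.99618]): 0.84535 × 0.99618 = 0.84212
Parallel (A, B, and [0.84212]): 1 − (1 − 0.82531)(1 − 0.94176)(1 − 0.84212) = 0.998

0.998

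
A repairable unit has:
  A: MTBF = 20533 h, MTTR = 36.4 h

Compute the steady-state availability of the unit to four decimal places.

0.9982

A(A) = MTBF/(MTBF+MTTR) = 20533/(20533+36.4) = 0.9982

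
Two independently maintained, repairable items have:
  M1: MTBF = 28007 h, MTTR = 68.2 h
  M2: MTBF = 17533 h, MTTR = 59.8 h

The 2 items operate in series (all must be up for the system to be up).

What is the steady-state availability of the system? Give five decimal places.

0.99418

A(M1) = MTBF/(MTBF+MTTR) = 28007/(28007+68.2) = 0.997571
A(M2) = MTBF/(MTBF+MTTR) = 17533/(17533+59.8) = 0.996601
Series availability: 0.997571 × 0.996601 = 0.99418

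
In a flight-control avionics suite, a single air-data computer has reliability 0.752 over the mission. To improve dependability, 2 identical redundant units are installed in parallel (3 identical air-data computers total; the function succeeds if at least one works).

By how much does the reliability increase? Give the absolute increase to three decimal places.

R_before = 0.752
R_after = 1 − (1 − 0.752)^3 = 0.985
ΔR = 0.985 − 0.752 = 0.233

0.233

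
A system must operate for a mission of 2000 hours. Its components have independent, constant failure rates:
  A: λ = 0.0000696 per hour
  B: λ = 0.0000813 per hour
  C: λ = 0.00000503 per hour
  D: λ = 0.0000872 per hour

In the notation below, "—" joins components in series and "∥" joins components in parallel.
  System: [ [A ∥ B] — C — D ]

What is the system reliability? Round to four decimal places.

0.8153

R(A) = exp(−0.0000696 × 2000) = 0.870054
R(B) = exp(−0.0000813 × 2000) = 0.849931
R(C) = exp(−0.00000503 × 2000) = 0.989990
R(D) = exp(−0.0000872 × 2000) = 0.839961
Parallel (A and B): 1 − (1 − 0.870054)(1 − 0.849931) = 0.980499
Series ([0.980499], C, and D): 0.980499 × 0.989990 × 0.839961 = 0.8153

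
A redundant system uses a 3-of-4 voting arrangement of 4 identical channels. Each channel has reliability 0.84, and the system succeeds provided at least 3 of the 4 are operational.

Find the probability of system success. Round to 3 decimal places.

R = Σ_{i=3}^{4} C(4,i) p^i (1−p)^{4−i} with p = 0.84
C(4,3)·0.84^3·0.16^1 = 0.37933
C(4,4)·0.84^4·0.16^0 = 0.49787
Sum = 0.877

0.877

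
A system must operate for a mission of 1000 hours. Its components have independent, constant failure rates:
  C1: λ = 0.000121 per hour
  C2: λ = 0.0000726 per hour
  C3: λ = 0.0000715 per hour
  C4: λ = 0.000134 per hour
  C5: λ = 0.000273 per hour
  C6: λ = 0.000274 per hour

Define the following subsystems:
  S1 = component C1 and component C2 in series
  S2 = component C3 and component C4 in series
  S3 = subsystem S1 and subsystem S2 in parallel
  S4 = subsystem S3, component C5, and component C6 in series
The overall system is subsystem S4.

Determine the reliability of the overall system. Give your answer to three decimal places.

0.560

R(C1) = exp(−0.000121 × 1000) = 0.88603
R(C2) = exp(−0.0000726 × 1000) = 0.92997
R(C3) = exp(−0.0000715 × 1000) = 0.93100
R(C4) = exp(−0.000134 × 1000) = 0.87459
R(C5) = exp(−0.000273 × 1000) = 0.76109
R(C6) = exp(−0.000274 × 1000) = 0.76033
Series (C1 and C2): 0.88603 × 0.92997 = 0.82398
Series (C3 and C4): 0.93100 × 0.87459 = 0.81424
Parallel ([0.82398] and [0.81424]): 1 − (1 − 0.82398)(1 − 0.81424) = 0.96730
Series ([0.96730], C5, and C6): 0.96730 × 0.76109 × 0.76033 = 0.560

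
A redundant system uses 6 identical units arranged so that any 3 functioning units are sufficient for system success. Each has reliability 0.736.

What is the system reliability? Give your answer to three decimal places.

0.955

R = Σ_{i=3}^{6} C(6,i) p^i (1−p)^{6−i} with p = 0.736
C(6,3)·0.736^3·0.264^3 = 0.14672
C(6,4)·0.736^4·0.264^2 = 0.30677
C(6,5)·0.736^5·0.264^1 = 0.34209
C(6,6)·0.736^6·0.264^0 = 0.15895
Sum = 0.955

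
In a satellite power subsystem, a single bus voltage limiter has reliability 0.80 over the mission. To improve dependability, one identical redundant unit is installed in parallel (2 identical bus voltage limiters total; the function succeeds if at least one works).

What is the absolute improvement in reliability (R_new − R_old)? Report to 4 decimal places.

0.1600

R_before = 0.80
R_after = 1 − (1 − 0.80)^2 = 0.9600
ΔR = 0.9600 − 0.80 = 0.1600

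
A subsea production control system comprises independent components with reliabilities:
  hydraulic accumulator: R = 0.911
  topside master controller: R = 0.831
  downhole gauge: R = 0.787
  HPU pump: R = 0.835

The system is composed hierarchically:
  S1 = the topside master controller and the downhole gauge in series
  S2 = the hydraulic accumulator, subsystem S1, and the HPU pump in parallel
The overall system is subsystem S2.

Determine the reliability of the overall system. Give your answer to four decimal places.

Series (topside master controller and downhole gauge): 0.831000 × 0.787000 = 0.653997
Parallel (hydraulic accumulator, [0.653997], and HPU pump): 1 − (1 − 0.911000)(1 − 0.653997)(1 − 0.835000) = 0.9949

0.9949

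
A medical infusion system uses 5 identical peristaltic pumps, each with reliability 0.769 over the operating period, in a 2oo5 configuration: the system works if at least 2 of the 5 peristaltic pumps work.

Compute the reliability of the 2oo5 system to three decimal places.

0.988

R = Σ_{i=2}^{5} C(5,i) p^i (1−p)^{5−i} with p = 0.769
C(5,2)·0.769^2·0.231^3 = 0.07289
C(5,3)·0.769^3·0.231^2 = 0.24266
C(5,4)·0.769^4·0.231^1 = 0.40391
C(5,5)·0.769^5·0.231^0 = 0.26893
Sum = 0.988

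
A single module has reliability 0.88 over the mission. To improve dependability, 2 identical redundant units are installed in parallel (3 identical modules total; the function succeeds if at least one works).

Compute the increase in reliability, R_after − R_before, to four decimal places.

0.1183

R_before = 0.88
R_after = 1 − (1 − 0.88)^3 = 0.9983
ΔR = 0.9983 − 0.88 = 0.1183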